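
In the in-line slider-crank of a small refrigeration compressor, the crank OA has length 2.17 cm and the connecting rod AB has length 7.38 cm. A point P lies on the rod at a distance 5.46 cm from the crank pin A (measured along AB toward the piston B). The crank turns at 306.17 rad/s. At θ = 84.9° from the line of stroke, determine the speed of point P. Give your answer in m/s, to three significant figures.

6.75

ω = 306.2 rad/s.  Crank-pin speed |V_A| = rω = 6.6439 m/s, perpendicular to OA.
Rod angle: sinφ = −(r/L) sinθ ⇒ φ = -17.030°; ω_rod = −rω cosθ/√(L²−r²sin²θ) = -8.3698 rad/s.
V_P = V_A + ω_rod × AP, with AP = 0.0546 m along the rod.
Components: V_Px = −rω sinθ − a·ω_rod·sinφ = -6.7514 m/s;  V_Py = rω cosθ + a·ω_rod·cosφ = +0.15365 m/s.
|V_P| = √(V_Px² + V_Py²) = 6.7532 m/s.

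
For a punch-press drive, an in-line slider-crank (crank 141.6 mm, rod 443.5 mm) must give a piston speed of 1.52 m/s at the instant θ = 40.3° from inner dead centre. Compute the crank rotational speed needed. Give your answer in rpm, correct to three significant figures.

For an in-line slider-crank, |v_piston| = rω|sinθ|·[1 + r cosθ/√(L² − r² sin²θ)].
With r = 0.1416 m, L = 0.4435 m, θ = 40.3°: the bracketed kinematic factor |dx/dθ| = 0.11438 m.
ω = v/|dx/dθ| = 1.52/0.11438 = 13.289 rad/s.
N = 60ω/(2π) = 126.9 rpm.

127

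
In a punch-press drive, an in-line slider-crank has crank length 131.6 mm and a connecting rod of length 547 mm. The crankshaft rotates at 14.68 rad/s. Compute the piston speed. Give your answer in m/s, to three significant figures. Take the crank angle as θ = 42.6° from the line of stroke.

1.54

ω = 14.68 rad/s
For an in-line slider-crank, x = r cosθ + √(L² − r² sin²θ), so v = −rω sinθ·[1 + r cosθ/√(L² − r² sin²θ)].
With r = 0.1316 m, L = 0.547 m, θ = 42.6°: √(L² − r² sin²θ) = 0.5397 m.
v = −0.1316·14.68·0.67688·[1 + 0.1316·0.73610/0.5397] = -1.5424 m/s.
|v| = 1.5424 m/s.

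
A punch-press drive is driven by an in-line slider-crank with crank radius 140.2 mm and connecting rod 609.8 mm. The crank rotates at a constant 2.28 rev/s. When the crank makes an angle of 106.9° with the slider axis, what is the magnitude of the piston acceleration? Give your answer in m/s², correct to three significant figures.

ω = 2π·2.28 = 14.33 rad/s
x(θ) = r cosθ + √(L² − r² sin²θ); with ω constant, a = ω²·d²x/dθ².
d²x/dθ² = −r cosθ − r²(cos2θ)/√u − r⁴ sin²2θ/(4u^{3/2}),  u = L² − r² sin²θ = 0.353861 m².
Substituting r = 0.1402 m, L = 0.6098 m, θ = 106.9°: d²x/dθ² = +0.068073 m.
a = ω²·d²x/dθ² = (14.33)²·(+0.068073) = +13.97 m/s²;  |a| = 13.97 m/s².

14.0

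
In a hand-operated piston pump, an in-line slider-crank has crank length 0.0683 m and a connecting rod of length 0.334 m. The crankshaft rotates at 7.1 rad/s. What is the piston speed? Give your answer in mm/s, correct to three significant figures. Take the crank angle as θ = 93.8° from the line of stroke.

477

ω = 7.1 rad/s
For an in-line slider-crank, x = r cosθ + √(L² − r² sin²θ), so v = −rω sinθ·[1 + r cosθ/√(L² − r² sin²θ)].
With r = 0.0683 m, L = 0.334 m, θ = 93.8°: √(L² − r² sin²θ) = 0.32697 m.
v = −0.0683·7.1·0.99780·[1 + 0.0683·-0.06627/0.32697] = -0.47717 m/s.
|v| = 0.47717 m/s = 477.17 mm/s.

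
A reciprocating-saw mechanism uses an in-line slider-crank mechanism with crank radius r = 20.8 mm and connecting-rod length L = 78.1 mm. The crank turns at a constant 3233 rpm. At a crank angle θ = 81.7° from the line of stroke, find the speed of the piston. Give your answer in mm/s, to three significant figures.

7250

ω = 2π·3233/60 = 338.6 rad/s
For an in-line slider-crank, x = r cosθ + √(L² − r² sin²θ), so v = −rω sinθ·[1 + r cosθ/√(L² − r² sin²θ)].
With r = 0.0208 m, L = 0.0781 m, θ = 81.7°: √(L² − r² sin²θ) = 0.075339 m.
v = −0.0208·338.6·0.98953·[1 + 0.0208·0.14436/0.075339] = -7.246 m/s.
|v| = 7.246 m/s = 7246 mm/s.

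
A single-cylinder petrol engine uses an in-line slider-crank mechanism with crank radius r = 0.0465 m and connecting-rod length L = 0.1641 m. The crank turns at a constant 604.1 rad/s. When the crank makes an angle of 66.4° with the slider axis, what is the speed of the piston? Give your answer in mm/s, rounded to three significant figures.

28800

ω = 604.1 rad/s
For an in-line slider-crank, x = r cosθ + √(L² − r² sin²θ), so v = −rω sinθ·[1 + r cosθ/√(L² − r² sin²θ)].
With r = 0.0465 m, L = 0.1641 m, θ = 66.4°: √(L² − r² sin²θ) = 0.15847 m.
v = −0.0465·604.1·0.91636·[1 + 0.0465·0.40035/0.15847] = -28.765 m/s.
|v| = 28.765 m/s = 28765 mm/s.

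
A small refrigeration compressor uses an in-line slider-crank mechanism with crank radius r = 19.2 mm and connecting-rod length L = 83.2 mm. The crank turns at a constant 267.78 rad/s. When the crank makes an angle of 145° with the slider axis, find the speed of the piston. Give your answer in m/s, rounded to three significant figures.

2.39

ω = 267.8 rad/s
For an in-line slider-crank, x = r cosθ + √(L² − r² sin²θ), so v = −rω sinθ·[1 + r cosθ/√(L² − r² sin²θ)].
With r = 0.0192 m, L = 0.0832 m, θ = 145°: √(L² − r² sin²θ) = 0.082468 m.
v = −0.0192·267.8·0.57358·[1 + 0.0192·-0.81915/0.082468] = -2.3866 m/s.
|v| = 2.3866 m/s.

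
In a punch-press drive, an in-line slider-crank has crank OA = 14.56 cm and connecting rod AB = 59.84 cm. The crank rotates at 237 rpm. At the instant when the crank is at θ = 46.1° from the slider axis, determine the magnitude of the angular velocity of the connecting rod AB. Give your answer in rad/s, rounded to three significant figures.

ω = 24.82 rad/s (converted from 237 rpm).
The rod makes angle φ with the slider axis where L sinφ = r sinθ; differentiating, L cosφ·φ̇ = r ω cosθ.
L cosφ = √(L² − r² sin²θ) = 0.58913 m.
|ω_rod| = r ω |cosθ| / √(L² − r² sin²θ) = 0.1456·24.82·0.69340/0.58913 = 4.2532 rad/s.

4.25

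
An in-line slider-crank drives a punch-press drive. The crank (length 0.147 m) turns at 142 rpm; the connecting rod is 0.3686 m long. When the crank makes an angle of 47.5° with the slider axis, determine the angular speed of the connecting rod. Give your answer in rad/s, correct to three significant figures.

4.19

ω = 14.87 rad/s (converted from 142 rpm).
The rod makes angle φ with the slider axis where L sinφ = r sinθ; differentiating, L cosφ·φ̇ = r ω cosθ.
L cosφ = √(L² − r² sin²θ) = 0.35231 m.
|ω_rod| = r ω |cosθ| / √(L² − r² sin²θ) = 0.147·14.87·0.67559/0.35231 = 4.1918 rad/s.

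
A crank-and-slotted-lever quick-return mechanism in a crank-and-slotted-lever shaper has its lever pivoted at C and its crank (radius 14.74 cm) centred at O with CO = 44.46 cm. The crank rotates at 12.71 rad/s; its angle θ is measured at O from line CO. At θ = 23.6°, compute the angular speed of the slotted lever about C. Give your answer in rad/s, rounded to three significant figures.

3.06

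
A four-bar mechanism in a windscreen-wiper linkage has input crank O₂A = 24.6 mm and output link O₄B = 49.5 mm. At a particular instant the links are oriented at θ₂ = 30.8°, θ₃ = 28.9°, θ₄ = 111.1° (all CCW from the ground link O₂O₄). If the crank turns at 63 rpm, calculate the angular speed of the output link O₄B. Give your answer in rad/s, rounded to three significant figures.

ω₂ = 6.597 rad/s (from 63 rpm).
Differentiating the loop-closure r₂e^{iθ₂}+r₃e^{iθ₃}=r₁+r₄e^{iθ₄} gives r₂ω₂e^{iθ₂}+r₃ω₃e^{iθ₃}=r₄ω₄e^{iθ₄}.
Eliminating the other unknown: ω₄ = r₂ω₂ sin(θ₂−θ₃) / [r₄ sin(θ₄−θ₃)].
Numerator sine = +0.03316; denominator sine = +0.99075.
Result = 0.0246·6.597·(+0.03316) / (0.0495·(+0.99075)) = +0.10972 rad/s; magnitude 0.10972 rad/s.

0.110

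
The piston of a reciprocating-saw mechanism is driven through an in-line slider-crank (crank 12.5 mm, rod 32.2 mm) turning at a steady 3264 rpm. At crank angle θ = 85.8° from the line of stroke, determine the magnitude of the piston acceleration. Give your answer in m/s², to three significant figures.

ω = 2π·3264/60 = 341.8 rad/s
x(θ) = r cosθ + √(L² − r² sin²θ); with ω constant, a = ω²·d²x/dθ².
d²x/dθ² = −r cosθ − r²(cos2θ)/√u − r⁴ sin²2θ/(4u^{3/2}),  u = L² − r² sin²θ = 0.000881428 m².
Substituting r = 0.0125 m, L = 0.0322 m, θ = 85.8°: d²x/dθ² = +0.004286 m.
a = ω²·d²x/dθ² = (341.8)²·(+0.004286) = +500.74 m/s²;  |a| = 500.74 m/s².

501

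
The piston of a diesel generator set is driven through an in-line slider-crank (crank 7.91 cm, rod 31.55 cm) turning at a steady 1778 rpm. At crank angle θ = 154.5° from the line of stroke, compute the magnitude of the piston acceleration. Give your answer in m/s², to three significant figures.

2030

ω = 2π·1778/60 = 186.2 rad/s
x(θ) = r cosθ + √(L² − r² sin²θ); with ω constant, a = ω²·d²x/dθ².
d²x/dθ² = −r cosθ − r²(cos2θ)/√u − r⁴ sin²2θ/(4u^{3/2}),  u = L² − r² sin²θ = 0.0983806 m².
Substituting r = 0.0791 m, L = 0.3155 m, θ = 154.5°: d²x/dθ² = +0.058649 m.
a = ω²·d²x/dθ² = (186.2)²·(+0.058649) = +2033.2 m/s²;  |a| = 2033.2 m/s².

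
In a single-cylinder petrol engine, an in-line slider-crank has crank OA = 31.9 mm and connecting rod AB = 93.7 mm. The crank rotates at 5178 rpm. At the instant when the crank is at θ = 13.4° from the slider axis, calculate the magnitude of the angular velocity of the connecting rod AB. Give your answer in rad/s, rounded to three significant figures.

180

ω = 542.2 rad/s (converted from 5178 rpm).
The rod makes angle φ with the slider axis where L sinφ = r sinθ; differentiating, L cosφ·φ̇ = r ω cosθ.
L cosφ = √(L² − r² sin²θ) = 0.093408 m.
|ω_rod| = r ω |cosθ| / √(L² − r² sin²θ) = 0.0319·542.2·0.97278/0.093408 = 180.14 rad/s.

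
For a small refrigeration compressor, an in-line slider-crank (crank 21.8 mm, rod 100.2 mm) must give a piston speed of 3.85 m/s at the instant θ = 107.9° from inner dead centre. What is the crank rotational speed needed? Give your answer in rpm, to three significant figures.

1900

For an in-line slider-crank, |v_piston| = rω|sinθ|·[1 + r cosθ/√(L² − r² sin²θ)].
With r = 0.0218 m, L = 0.1002 m, θ = 107.9°: the bracketed kinematic factor |dx/dθ| = 0.019327 m.
ω = v/|dx/dθ| = 3.85/0.019327 = 199.2 rad/s.
N = 60ω/(2π) = 1902.3 rpm.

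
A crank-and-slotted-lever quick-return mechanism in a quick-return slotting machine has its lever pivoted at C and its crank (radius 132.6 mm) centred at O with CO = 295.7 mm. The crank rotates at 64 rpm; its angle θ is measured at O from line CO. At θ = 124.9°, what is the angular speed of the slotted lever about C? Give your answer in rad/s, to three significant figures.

0.540

ω = 6.702 rad/s (from 64 rpm).
Crank pin A relative to C: A = (d + r cosθ, r sinθ); lever angle φ = atan2(r sinθ, d + r cosθ).
Differentiating tanφ: φ̇ = rω(d cosθ + r)/(d² + r² + 2dr cosθ).
d² + r² + 2dr cosθ = |CA|² = 0.0601538 m²;  d cosθ + r = -0.036584 m.
|ω_lever| = |0.1326·6.702·-0.036584| / 0.0601538 = 0.54047 rad/s.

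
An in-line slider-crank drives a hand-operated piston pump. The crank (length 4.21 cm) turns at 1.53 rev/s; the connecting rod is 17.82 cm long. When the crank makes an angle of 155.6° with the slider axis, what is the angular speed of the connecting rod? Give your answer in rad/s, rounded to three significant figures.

2.08

ω = 9.613 rad/s (converted from 1.53 rev/s).
The rod makes angle φ with the slider axis where L sinφ = r sinθ; differentiating, L cosφ·φ̇ = r ω cosθ.
L cosφ = √(L² − r² sin²θ) = 0.17735 m.
|ω_rod| = r ω |cosθ| / √(L² − r² sin²θ) = 0.0421·9.613·0.91068/0.17735 = 2.0782 rad/s.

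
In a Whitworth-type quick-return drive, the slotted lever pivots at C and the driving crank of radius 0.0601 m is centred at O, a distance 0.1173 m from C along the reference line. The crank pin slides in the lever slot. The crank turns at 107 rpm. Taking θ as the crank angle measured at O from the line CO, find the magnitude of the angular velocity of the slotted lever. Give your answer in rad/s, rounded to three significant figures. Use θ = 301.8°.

ω = 11.21 rad/s (from 107 rpm).
Crank pin A relative to C: A = (d + r cosθ, r sinθ); lever angle φ = atan2(r sinθ, d + r cosθ).
Differentiating tanφ: φ̇ = rω(d cosθ + r)/(d² + r² + 2dr cosθ).
d² + r² + 2dr cosθ = |CA|² = 0.0248011 m²;  d cosθ + r = +0.12191 m.
|ω_lever| = |0.0601·11.21·+0.12191| / 0.0248011 = 3.3103 rad/s.

3.31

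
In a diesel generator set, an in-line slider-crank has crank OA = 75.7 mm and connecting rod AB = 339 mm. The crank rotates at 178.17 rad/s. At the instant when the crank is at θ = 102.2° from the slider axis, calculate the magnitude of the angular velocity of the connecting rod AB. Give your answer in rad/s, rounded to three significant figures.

8.62

ω = 178.2 rad/s
The rod makes angle φ with the slider axis where L sinφ = r sinθ; differentiating, L cosφ·φ̇ = r ω cosθ.
L cosφ = √(L² − r² sin²θ) = 0.33083 m.
|ω_rod| = r ω |cosθ| / √(L² − r² sin²θ) = 0.0757·178.2·0.21132/0.33083 = 8.6155 rad/s.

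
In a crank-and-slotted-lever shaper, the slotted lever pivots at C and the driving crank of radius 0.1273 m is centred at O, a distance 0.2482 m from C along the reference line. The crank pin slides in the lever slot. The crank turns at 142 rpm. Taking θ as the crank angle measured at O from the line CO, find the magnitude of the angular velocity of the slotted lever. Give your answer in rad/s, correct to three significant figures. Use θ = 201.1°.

10.5

ω = 14.87 rad/s (from 142 rpm).
Crank pin A relative to C: A = (d + r cosθ, r sinθ); lever angle φ = atan2(r sinθ, d + r cosθ).
Differentiating tanφ: φ̇ = rω(d cosθ + r)/(d² + r² + 2dr cosθ).
d² + r² + 2dr cosθ = |CA|² = 0.0188536 m²;  d cosθ + r = -0.10426 m.
|ω_lever| = |0.1273·14.87·-0.10426| / 0.0188536 = 10.468 rad/s.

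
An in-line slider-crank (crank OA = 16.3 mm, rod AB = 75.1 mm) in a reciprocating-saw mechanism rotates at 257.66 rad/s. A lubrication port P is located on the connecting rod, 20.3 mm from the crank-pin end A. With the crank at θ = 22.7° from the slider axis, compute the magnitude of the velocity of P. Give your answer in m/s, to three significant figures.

3.30

ω = 257.7 rad/s.  Crank-pin speed |V_A| = rω = 4.1999 m/s, perpendicular to OA.
Rod angle: sinφ = −(r/L) sinθ ⇒ φ = -4.805°; ω_rod = −rω cosθ/√(L²−r²sin²θ) = -51.774 rad/s.
V_P = V_A + ω_rod × AP, with AP = 0.0203 m along the rod.
Components: V_Px = −rω sinθ − a·ω_rod·sinφ = -1.7088 m/s;  V_Py = rω cosθ + a·ω_rod·cosφ = +2.8272 m/s.
|V_P| = √(V_Px² + V_Py²) = 3.3035 m/s.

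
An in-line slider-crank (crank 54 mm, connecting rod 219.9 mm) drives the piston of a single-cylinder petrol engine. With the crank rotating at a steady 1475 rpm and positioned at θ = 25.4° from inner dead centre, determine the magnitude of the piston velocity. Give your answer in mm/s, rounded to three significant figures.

ω = 2π·1475/60 = 154.5 rad/s
For an in-line slider-crank, x = r cosθ + √(L² − r² sin²θ), so v = −rω sinθ·[1 + r cosθ/√(L² − r² sin²θ)].
With r = 0.054 m, L = 0.2199 m, θ = 25.4°: √(L² − r² sin²θ) = 0.21868 m.
v = −0.054·154.5·0.42894·[1 + 0.054·0.90334/0.21868] = -4.3758 m/s.
|v| = 4.3758 m/s = 4375.8 mm/s.

4380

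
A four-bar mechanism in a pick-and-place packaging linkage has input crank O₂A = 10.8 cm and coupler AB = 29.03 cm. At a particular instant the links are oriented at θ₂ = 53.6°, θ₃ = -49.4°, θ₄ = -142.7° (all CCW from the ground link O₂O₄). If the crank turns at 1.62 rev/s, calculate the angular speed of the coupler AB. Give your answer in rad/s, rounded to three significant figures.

1.06

ω₂ = 10.18 rad/s (from 1.62 rev/s).
Differentiating the loop-closure r₂e^{iθ₂}+r₃e^{iθ₃}=r₁+r₄e^{iθ₄} gives r₂ω₂e^{iθ₂}+r₃ω₃e^{iθ₃}=r₄ω₄e^{iθ₄}.
Eliminating the other unknown: ω₃ = r₂ω₂ sin(θ₄−θ₂) / [r₃ sin(θ₃−θ₄)].
Numerator sine = +0.28067; denominator sine = +0.99834.
Result = 0.108·10.18·(+0.28067) / (0.2903·(+0.99834)) = +1.0646 rad/s; magnitude 1.0646 rad/s.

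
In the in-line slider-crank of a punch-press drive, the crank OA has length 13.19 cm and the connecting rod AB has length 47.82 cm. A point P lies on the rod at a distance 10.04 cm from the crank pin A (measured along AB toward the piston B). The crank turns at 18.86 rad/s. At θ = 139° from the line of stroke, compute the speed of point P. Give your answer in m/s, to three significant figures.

ω = 18.86 rad/s.  Crank-pin speed |V_A| = rω = 2.4876 m/s, perpendicular to OA.
Rod angle: sinφ = −(r/L) sinθ ⇒ φ = -10.426°; ω_rod = −rω cosθ/√(L²−r²sin²θ) = +3.992 rad/s.
V_P = V_A + ω_rod × AP, with AP = 0.1004 m along the rod.
Components: V_Px = −rω sinθ − a·ω_rod·sinφ = -1.5595 m/s;  V_Py = rω cosθ + a·ω_rod·cosφ = -1.4833 m/s.
|V_P| = √(V_Px² + V_Py²) = 2.1522 m/s.

2.15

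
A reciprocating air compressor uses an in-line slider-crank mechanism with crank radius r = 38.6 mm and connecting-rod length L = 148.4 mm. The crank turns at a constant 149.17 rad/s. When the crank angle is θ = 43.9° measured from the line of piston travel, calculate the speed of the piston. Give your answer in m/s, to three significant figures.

4.75

ω = 149.2 rad/s
For an in-line slider-crank, x = r cosθ + √(L² − r² sin²θ), so v = −rω sinθ·[1 + r cosθ/√(L² − r² sin²θ)].
With r = 0.0386 m, L = 0.1484 m, θ = 43.9°: √(L² − r² sin²θ) = 0.14597 m.
v = −0.0386·149.2·0.69340·[1 + 0.0386·0.72055/0.14597] = -4.7534 m/s.
|v| = 4.7534 m/s.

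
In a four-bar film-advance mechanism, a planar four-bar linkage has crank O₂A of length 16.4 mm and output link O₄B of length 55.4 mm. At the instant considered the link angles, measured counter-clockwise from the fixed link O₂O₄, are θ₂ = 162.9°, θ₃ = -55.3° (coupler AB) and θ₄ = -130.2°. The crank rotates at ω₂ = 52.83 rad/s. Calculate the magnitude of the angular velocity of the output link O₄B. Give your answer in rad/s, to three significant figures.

ω₂ = 52.83 rad/s
Differentiating the loop-closure r₂e^{iθ₂}+r₃e^{iθ₃}=r₁+r₄e^{iθ₄} gives r₂ω₂e^{iθ₂}+r₃ω₃e^{iθ₃}=r₄ω₄e^{iθ₄}.
Eliminating the other unknown: ω₄ = r₂ω₂ sin(θ₂−θ₃) / [r₄ sin(θ₄−θ₃)].
Numerator sine = -0.61841; denominator sine = -0.96547.
Result = 0.0164·52.83·(-0.61841) / (0.0554·(-0.96547)) = +10.017 rad/s; magnitude 10.017 rad/s.

10.0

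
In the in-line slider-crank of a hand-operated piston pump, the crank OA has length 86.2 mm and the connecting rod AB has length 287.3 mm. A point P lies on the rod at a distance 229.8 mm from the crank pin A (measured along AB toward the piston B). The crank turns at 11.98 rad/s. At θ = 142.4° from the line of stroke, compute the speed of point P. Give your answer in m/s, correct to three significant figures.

0.534

ω = 11.98 rad/s.  Crank-pin speed |V_A| = rω = 1.0327 m/s, perpendicular to OA.
Rod angle: sinφ = −(r/L) sinθ ⇒ φ = -10.548°; ω_rod = −rω cosθ/√(L²−r²sin²θ) = +2.8968 rad/s.
V_P = V_A + ω_rod × AP, with AP = 0.2298 m along the rod.
Components: V_Px = −rω sinθ − a·ω_rod·sinφ = -0.50822 m/s;  V_Py = rω cosθ + a·ω_rod·cosφ = -0.16375 m/s.
|V_P| = √(V_Px² + V_Py²) = 0.53395 m/s.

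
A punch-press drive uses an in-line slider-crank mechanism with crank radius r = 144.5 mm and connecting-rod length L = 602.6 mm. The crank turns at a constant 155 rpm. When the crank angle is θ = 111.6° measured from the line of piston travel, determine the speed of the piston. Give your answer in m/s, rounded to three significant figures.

ω = 2π·155/60 = 16.23 rad/s
For an in-line slider-crank, x = r cosθ + √(L² − r² sin²θ), so v = −rω sinθ·[1 + r cosθ/√(L² − r² sin²θ)].
With r = 0.1445 m, L = 0.6026 m, θ = 111.6°: √(L² − r² sin²θ) = 0.58743 m.
v = −0.1445·16.23·0.92978·[1 + 0.1445·-0.36812/0.58743] = -1.9833 m/s.
|v| = 1.9833 m/s.

1.98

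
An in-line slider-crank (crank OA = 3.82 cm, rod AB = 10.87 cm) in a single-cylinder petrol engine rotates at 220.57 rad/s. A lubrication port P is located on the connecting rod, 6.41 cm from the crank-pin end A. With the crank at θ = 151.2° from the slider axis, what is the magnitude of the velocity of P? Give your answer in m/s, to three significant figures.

4.49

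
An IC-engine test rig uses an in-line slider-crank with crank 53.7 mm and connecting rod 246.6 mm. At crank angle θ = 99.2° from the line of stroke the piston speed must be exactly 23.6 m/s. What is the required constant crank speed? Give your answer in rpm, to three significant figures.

4410

For an in-line slider-crank, |v_piston| = rω|sinθ|·[1 + r cosθ/√(L² − r² sin²θ)].
With r = 0.0537 m, L = 0.2466 m, θ = 99.2°: the bracketed kinematic factor |dx/dθ| = 0.051119 m.
ω = v/|dx/dθ| = 23.6/0.051119 = 461.66 rad/s.
N = 60ω/(2π) = 4408.6 rpm.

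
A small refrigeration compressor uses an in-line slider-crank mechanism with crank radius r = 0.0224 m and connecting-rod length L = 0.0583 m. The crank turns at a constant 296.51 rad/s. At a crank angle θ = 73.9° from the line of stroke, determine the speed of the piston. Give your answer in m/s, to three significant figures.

7.11

ω = 296.5 rad/s
For an in-line slider-crank, x = r cosθ + √(L² − r² sin²θ), so v = −rω sinθ·[1 + r cosθ/√(L² − r² sin²θ)].
With r = 0.0224 m, L = 0.0583 m, θ = 73.9°: √(L² − r² sin²θ) = 0.054182 m.
v = −0.0224·296.5·0.96078·[1 + 0.0224·0.27731/0.054182] = -7.1129 m/s.
|v| = 7.1129 m/s.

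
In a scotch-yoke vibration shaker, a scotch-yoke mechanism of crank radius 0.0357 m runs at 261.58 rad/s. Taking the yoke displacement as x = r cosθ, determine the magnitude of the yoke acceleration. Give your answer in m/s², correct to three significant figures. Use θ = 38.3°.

1920

ω = 261.6 rad/s
x = r cosθ ⇒ ẍ = −rω² cosθ (ω constant).
|a| = rω²|cosθ| = 0.0357·(261.6)²·|cos 38.3°| = 1917 m/s².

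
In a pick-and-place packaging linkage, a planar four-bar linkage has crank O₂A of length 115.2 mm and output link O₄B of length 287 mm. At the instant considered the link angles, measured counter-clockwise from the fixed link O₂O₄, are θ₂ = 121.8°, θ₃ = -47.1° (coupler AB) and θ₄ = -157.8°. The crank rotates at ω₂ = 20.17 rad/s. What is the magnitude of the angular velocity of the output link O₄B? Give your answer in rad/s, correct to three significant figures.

1.67

ω₂ = 20.17 rad/s
Differentiating the loop-closure r₂e^{iθ₂}+r₃e^{iθ₃}=r₁+r₄e^{iθ₄} gives r₂ω₂e^{iθ₂}+r₃ω₃e^{iθ₃}=r₄ω₄e^{iθ₄}.
Eliminating the other unknown: ω₄ = r₂ω₂ sin(θ₂−θ₃) / [r₄ sin(θ₄−θ₃)].
Numerator sine = +0.19252; denominator sine = -0.93544.
Result = 0.1152·20.17·(+0.19252) / (0.287·(-0.93544)) = -1.6662 rad/s; magnitude 1.6662 rad/s.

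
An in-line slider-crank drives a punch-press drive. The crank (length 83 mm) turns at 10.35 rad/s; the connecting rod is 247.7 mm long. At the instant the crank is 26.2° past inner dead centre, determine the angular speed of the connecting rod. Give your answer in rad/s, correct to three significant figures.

3.15

ω = 10.35 rad/s
The rod makes angle φ with the slider axis where L sinφ = r sinθ; differentiating, L cosφ·φ̇ = r ω cosθ.
L cosφ = √(L² − r² sin²θ) = 0.24497 m.
|ω_rod| = r ω |cosθ| / √(L² − r² sin²θ) = 0.083·10.35·0.89726/0.24497 = 3.1464 rad/s.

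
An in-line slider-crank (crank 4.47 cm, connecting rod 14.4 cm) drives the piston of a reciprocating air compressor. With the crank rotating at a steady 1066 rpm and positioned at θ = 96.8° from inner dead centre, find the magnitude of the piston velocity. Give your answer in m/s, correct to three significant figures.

ω = 2π·1066/60 = 111.6 rad/s
For an in-line slider-crank, x = r cosθ + √(L² − r² sin²θ), so v = −rω sinθ·[1 + r cosθ/√(L² − r² sin²θ)].
With r = 0.0447 m, L = 0.144 m, θ = 96.8°: √(L² − r² sin²θ) = 0.13699 m.
v = −0.0447·111.6·0.99297·[1 + 0.0447·-0.11840/0.13699] = -4.7634 m/s.
|v| = 4.7634 m/s.

4.76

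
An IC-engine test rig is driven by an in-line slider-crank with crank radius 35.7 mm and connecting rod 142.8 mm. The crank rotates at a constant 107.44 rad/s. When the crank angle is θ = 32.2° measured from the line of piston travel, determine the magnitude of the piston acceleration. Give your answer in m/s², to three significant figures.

395

ω = 107.4 rad/s
x(θ) = r cosθ + √(L² − r² sin²θ); with ω constant, a = ω²·d²x/dθ².
d²x/dθ² = −r cosθ − r²(cos2θ)/√u − r⁴ sin²2θ/(4u^{3/2}),  u = L² − r² sin²θ = 0.0200299 m².
Substituting r = 0.0357 m, L = 0.1428 m, θ = 32.2°: d²x/dθ² = -0.034217 m.
a = ω²·d²x/dθ² = (107.4)²·(-0.034217) = -394.97 m/s²;  |a| = 394.97 m/s².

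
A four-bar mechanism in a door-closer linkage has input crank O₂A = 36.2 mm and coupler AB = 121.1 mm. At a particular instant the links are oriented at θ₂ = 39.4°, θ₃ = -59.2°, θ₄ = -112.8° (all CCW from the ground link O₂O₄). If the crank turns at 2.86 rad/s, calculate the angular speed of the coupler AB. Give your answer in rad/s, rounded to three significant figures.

ω₂ = 2.86 rad/s
Differentiating the loop-closure r₂e^{iθ₂}+r₃e^{iθ₃}=r₁+r₄e^{iθ₄} gives r₂ω₂e^{iθ₂}+r₃ω₃e^{iθ₃}=r₄ω₄e^{iθ₄}.
Eliminating the other unknown: ω₃ = r₂ω₂ sin(θ₄−θ₂) / [r₃ sin(θ₃−θ₄)].
Numerator sine = -0.46639; denominator sine = +0.80489.
Result = 0.0362·2.86·(-0.46639) / (0.1211·(+0.80489)) = -0.49538 rad/s; magnitude 0.49538 rad/s.

0.495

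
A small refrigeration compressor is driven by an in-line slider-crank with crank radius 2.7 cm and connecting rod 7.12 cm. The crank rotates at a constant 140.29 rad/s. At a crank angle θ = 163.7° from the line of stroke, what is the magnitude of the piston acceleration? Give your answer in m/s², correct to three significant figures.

ω = 140.3 rad/s
x(θ) = r cosθ + √(L² − r² sin²θ); with ω constant, a = ω²·d²x/dθ².
d²x/dθ² = −r cosθ − r²(cos2θ)/√u − r⁴ sin²2θ/(4u^{3/2}),  u = L² − r² sin²θ = 0.00501201 m².
Substituting r = 0.027 m, L = 0.0712 m, θ = 163.7°: d²x/dθ² = +0.017131 m.
a = ω²·d²x/dθ² = (140.3)²·(+0.017131) = +337.16 m/s²;  |a| = 337.16 m/s².

337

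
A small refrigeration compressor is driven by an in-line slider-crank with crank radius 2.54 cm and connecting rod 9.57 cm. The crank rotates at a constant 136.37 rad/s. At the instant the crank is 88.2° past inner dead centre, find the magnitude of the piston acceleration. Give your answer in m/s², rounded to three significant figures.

115

ω = 136.4 rad/s
x(θ) = r cosθ + √(L² − r² sin²θ); with ω constant, a = ω²·d²x/dθ².
d²x/dθ² = −r cosθ − r²(cos2θ)/√u − r⁴ sin²2θ/(4u^{3/2}),  u = L² − r² sin²θ = 0.00851397 m².
Substituting r = 0.0254 m, L = 0.0957 m, θ = 88.2°: d²x/dθ² = +0.0061798 m.
a = ω²·d²x/dθ² = (136.4)²·(+0.0061798) = +114.93 m/s²;  |a| = 114.93 m/s².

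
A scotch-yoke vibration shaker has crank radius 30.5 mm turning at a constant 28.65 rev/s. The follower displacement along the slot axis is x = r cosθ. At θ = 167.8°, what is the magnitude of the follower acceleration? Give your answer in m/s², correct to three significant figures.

ω = 180 rad/s (from 28.65 rev/s).
x = r cosθ ⇒ ẍ = −rω² cosθ (ω constant).
|a| = rω²|cosθ| = 0.0305·(180)²·|cos 167.8°| = 966.02 m/s².

966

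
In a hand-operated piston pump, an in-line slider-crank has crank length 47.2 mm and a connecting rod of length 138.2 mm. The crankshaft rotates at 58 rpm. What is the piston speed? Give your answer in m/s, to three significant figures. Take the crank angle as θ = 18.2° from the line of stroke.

ω = 2π·58/60 = 6.074 rad/s
For an in-line slider-crank, x = r cosθ + √(L² − r² sin²θ), so v = −rω sinθ·[1 + r cosθ/√(L² − r² sin²θ)].
With r = 0.0472 m, L = 0.1382 m, θ = 18.2°: √(L² − r² sin²θ) = 0.13741 m.
v = −0.0472·6.074·0.31233·[1 + 0.0472·0.94997/0.13741] = -0.11876 m/s.
|v| = 0.11876 m/s.

0.119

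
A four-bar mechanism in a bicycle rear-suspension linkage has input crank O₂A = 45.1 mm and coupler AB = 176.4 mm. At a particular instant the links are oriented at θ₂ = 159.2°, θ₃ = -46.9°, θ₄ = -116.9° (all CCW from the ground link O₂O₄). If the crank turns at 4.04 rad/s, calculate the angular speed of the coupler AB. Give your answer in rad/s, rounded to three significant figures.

ω₂ = 4.04 rad/s
Differentiating the loop-closure r₂e^{iθ₂}+r₃e^{iθ₃}=r₁+r₄e^{iθ₄} gives r₂ω₂e^{iθ₂}+r₃ω₃e^{iθ₃}=r₄ω₄e^{iθ₄}.
Eliminating the other unknown: ω₃ = r₂ω₂ sin(θ₄−θ₂) / [r₃ sin(θ₃−θ₄)].
Numerator sine = +0.99434; denominator sine = +0.93969.
Result = 0.0451·4.04·(+0.99434) / (0.1764·(+0.93969)) = +1.093 rad/s; magnitude 1.093 rad/s.

1.09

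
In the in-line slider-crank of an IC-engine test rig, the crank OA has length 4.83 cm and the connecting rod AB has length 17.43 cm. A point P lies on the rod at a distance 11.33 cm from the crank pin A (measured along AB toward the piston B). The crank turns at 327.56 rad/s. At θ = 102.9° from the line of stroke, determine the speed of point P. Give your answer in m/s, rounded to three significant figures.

14.8

ω = 327.6 rad/s.  Crank-pin speed |V_A| = rω = 15.821 m/s, perpendicular to OA.
Rod angle: sinφ = −(r/L) sinθ ⇒ φ = -15.671°; ω_rod = −rω cosθ/√(L²−r²sin²θ) = +21.047 rad/s.
V_P = V_A + ω_rod × AP, with AP = 0.1133 m along the rod.
Components: V_Px = −rω sinθ − a·ω_rod·sinφ = -14.778 m/s;  V_Py = rω cosθ + a·ω_rod·cosφ = -1.2361 m/s.
|V_P| = √(V_Px² + V_Py²) = 14.829 m/s.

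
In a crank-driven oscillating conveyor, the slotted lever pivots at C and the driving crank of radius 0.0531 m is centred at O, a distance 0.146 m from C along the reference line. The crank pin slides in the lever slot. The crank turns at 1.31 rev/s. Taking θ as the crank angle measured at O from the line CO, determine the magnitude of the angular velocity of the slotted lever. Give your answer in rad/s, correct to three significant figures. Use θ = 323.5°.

2.04

ω = 8.231 rad/s (from 1.31 rev/s).
Crank pin A relative to C: A = (d + r cosθ, r sinθ); lever angle φ = atan2(r sinθ, d + r cosθ).
Differentiating tanφ: φ̇ = rω(d cosθ + r)/(d² + r² + 2dr cosθ).
d² + r² + 2dr cosθ = |CA|² = 0.0365996 m²;  d cosθ + r = +0.17046 m.
|ω_lever| = |0.0531·8.231·+0.17046| / 0.0365996 = 2.0356 rad/s.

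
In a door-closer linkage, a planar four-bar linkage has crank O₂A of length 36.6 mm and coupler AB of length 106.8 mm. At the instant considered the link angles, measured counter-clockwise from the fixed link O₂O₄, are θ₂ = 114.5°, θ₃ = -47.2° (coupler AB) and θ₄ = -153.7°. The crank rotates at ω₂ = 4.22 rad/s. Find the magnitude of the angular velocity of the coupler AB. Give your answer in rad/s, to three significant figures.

ω₂ = 4.22 rad/s
Differentiating the loop-closure r₂e^{iθ₂}+r₃e^{iθ₃}=r₁+r₄e^{iθ₄} gives r₂ω₂e^{iθ₂}+r₃ω₃e^{iθ₃}=r₄ω₄e^{iθ₄}.
Eliminating the other unknown: ω₃ = r₂ω₂ sin(θ₄−θ₂) / [r₃ sin(θ₃−θ₄)].
Numerator sine = +0.99951; denominator sine = +0.95882.
Result = 0.0366·4.22·(+0.99951) / (0.1068·(+0.95882)) = +1.5075 rad/s; magnitude 1.5075 rad/s.

1.51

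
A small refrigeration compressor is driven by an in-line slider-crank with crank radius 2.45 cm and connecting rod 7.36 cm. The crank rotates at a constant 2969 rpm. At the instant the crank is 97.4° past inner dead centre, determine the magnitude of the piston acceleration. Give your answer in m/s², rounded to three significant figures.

1110

ω = 2π·2969/60 = 310.9 rad/s
x(θ) = r cosθ + √(L² − r² sin²θ); with ω constant, a = ω²·d²x/dθ².
d²x/dθ² = −r cosθ − r²(cos2θ)/√u − r⁴ sin²2θ/(4u^{3/2}),  u = L² − r² sin²θ = 0.00482667 m².
Substituting r = 0.0245 m, L = 0.0736 m, θ = 97.4°: d²x/dθ² = +0.011491 m.
a = ω²·d²x/dθ² = (310.9)²·(+0.011491) = +1110.8 m/s²;  |a| = 1110.8 m/s².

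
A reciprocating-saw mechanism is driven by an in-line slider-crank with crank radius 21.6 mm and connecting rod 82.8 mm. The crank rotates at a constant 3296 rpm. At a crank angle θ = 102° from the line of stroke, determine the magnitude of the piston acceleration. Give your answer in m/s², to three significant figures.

1170

ω = 2π·3296/60 = 345.2 rad/s
x(θ) = r cosθ + √(L² − r² sin²θ); with ω constant, a = ω²·d²x/dθ².
d²x/dθ² = −r cosθ − r²(cos2θ)/√u − r⁴ sin²2θ/(4u^{3/2}),  u = L² − r² sin²θ = 0.00640945 m².
Substituting r = 0.0216 m, L = 0.0828 m, θ = 102°: d²x/dθ² = +0.0097972 m.
a = ω²·d²x/dθ² = (345.2)²·(+0.0097972) = +1167.2 m/s²;  |a| = 1167.2 m/s².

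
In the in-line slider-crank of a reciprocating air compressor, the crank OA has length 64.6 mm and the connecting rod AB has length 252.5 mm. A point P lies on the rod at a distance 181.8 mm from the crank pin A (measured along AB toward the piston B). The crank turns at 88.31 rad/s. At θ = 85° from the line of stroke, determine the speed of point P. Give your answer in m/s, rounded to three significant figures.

5.78

ω = 88.31 rad/s.  Crank-pin speed |V_A| = rω = 5.7048 m/s, perpendicular to OA.
Rod angle: sinφ = −(r/L) sinθ ⇒ φ = -14.766°; ω_rod = −rω cosθ/√(L²−r²sin²θ) = -2.0364 rad/s.
V_P = V_A + ω_rod × AP, with AP = 0.1818 m along the rod.
Components: V_Px = −rω sinθ − a·ω_rod·sinφ = -5.7775 m/s;  V_Py = rω cosθ + a·ω_rod·cosφ = +0.13922 m/s.
|V_P| = √(V_Px² + V_Py²) = 5.7792 m/s.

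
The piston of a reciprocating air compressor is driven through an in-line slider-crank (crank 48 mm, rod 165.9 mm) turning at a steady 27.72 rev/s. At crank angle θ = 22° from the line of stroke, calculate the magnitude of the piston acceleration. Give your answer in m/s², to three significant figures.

ω = 2π·27.7 = 174.2 rad/s
x(θ) = r cosθ + √(L² − r² sin²θ); with ω constant, a = ω²·d²x/dθ².
d²x/dθ² = −r cosθ − r²(cos2θ)/√u − r⁴ sin²2θ/(4u^{3/2}),  u = L² − r² sin²θ = 0.0271995 m².
Substituting r = 0.048 m, L = 0.1659 m, θ = 22°: d²x/dθ² = -0.054697 m.
a = ω²·d²x/dθ² = (174.2)²·(-0.054697) = -1659.2 m/s²;  |a| = 1659.2 m/s².

1660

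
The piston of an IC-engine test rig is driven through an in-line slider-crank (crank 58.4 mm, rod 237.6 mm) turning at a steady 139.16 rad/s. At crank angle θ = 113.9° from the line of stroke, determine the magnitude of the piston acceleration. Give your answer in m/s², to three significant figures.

ω = 139.2 rad/s
x(θ) = r cosθ + √(L² − r² sin²θ); with ω constant, a = ω²·d²x/dθ².
d²x/dθ² = −r cosθ − r²(cos2θ)/√u − r⁴ sin²2θ/(4u^{3/2}),  u = L² − r² sin²θ = 0.053603 m².
Substituting r = 0.0584 m, L = 0.2376 m, θ = 113.9°: d²x/dθ² = +0.033427 m.
a = ω²·d²x/dθ² = (139.2)²·(+0.033427) = +647.33 m/s²;  |a| = 647.33 m/s².

647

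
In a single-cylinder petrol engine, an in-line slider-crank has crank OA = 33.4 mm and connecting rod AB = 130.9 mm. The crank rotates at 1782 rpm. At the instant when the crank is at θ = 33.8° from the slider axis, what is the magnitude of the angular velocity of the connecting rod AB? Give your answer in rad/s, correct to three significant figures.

40.0

ω = 186.6 rad/s (converted from 1782 rpm).
The rod makes angle φ with the slider axis where L sinφ = r sinθ; differentiating, L cosφ·φ̇ = r ω cosθ.
L cosφ = √(L² − r² sin²θ) = 0.12957 m.
|ω_rod| = r ω |cosθ| / √(L² − r² sin²θ) = 0.0334·186.6·0.83098/0.12957 = 39.972 rad/s.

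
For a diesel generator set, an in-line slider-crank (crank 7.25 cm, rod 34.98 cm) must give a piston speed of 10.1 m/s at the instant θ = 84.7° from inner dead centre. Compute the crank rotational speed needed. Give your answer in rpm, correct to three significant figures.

For an in-line slider-crank, |v_piston| = rω|sinθ|·[1 + r cosθ/√(L² − r² sin²θ)].
With r = 0.0725 m, L = 0.3498 m, θ = 84.7°: the bracketed kinematic factor |dx/dθ| = 0.073603 m.
ω = v/|dx/dθ| = 10.1/0.073603 = 137.22 rad/s.
N = 60ω/(2π) = 1310.4 rpm.

1310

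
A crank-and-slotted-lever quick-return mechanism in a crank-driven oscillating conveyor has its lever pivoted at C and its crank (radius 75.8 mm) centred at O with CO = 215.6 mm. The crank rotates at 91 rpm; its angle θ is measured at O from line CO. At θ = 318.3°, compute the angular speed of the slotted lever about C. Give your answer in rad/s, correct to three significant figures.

2.23

ω = 9.529 rad/s (from 91 rpm).
Crank pin A relative to C: A = (d + r cosθ, r sinθ); lever angle φ = atan2(r sinθ, d + r cosθ).
Differentiating tanφ: φ̇ = rω(d cosθ + r)/(d² + r² + 2dr cosθ).
d² + r² + 2dr cosθ = |CA|² = 0.0766328 m²;  d cosθ + r = +0.23678 m.
|ω_lever| = |0.0758·9.529·+0.23678| / 0.0766328 = 2.2318 rad/s.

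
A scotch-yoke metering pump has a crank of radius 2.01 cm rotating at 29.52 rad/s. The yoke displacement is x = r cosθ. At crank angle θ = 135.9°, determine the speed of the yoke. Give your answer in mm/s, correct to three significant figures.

413

ω = 29.52 rad/s
x = r cosθ ⇒ ẋ = −rω sinθ.
|v| = rω|sinθ| = 0.0201·29.52·|sin 135.9°| = 0.41292 m/s = 412.92 mm/s.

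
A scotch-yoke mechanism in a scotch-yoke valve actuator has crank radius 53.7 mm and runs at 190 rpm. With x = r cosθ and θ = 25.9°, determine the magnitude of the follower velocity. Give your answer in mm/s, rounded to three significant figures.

ω = 19.9 rad/s (from 190 rpm).
x = r cosθ ⇒ ẋ = −rω sinθ.
|v| = rω|sinθ| = 0.0537·19.9·|sin 25.9°| = 0.4667 m/s = 466.7 mm/s.

467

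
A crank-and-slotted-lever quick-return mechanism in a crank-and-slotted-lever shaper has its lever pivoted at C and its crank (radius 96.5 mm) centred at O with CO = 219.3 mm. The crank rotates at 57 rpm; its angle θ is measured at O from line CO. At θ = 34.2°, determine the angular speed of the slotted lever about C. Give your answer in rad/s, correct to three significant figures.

ω = 5.969 rad/s (from 57 rpm).
Crank pin A relative to C: A = (d + r cosθ, r sinθ); lever angle φ = atan2(r sinθ, d + r cosθ).
Differentiating tanφ: φ̇ = rω(d cosθ + r)/(d² + r² + 2dr cosθ).
d² + r² + 2dr cosθ = |CA|² = 0.0924108 m²;  d cosθ + r = +0.27788 m.
|ω_lever| = |0.0965·5.969·+0.27788| / 0.0924108 = 1.7321 rad/s.

1.73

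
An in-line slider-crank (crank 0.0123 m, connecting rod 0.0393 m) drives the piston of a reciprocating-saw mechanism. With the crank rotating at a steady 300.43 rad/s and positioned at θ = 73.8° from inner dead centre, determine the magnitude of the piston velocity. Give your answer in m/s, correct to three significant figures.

ω = 300.4 rad/s
For an in-line slider-crank, x = r cosθ + √(L² − r² sin²θ), so v = −rω sinθ·[1 + r cosθ/√(L² − r² sin²θ)].
With r = 0.0123 m, L = 0.0393 m, θ = 73.8°: √(L² − r² sin²θ) = 0.037483 m.
v = −0.0123·300.4·0.96029·[1 + 0.0123·0.27899/0.037483] = -3.8734 m/s.
|v| = 3.8734 m/s.

3.87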